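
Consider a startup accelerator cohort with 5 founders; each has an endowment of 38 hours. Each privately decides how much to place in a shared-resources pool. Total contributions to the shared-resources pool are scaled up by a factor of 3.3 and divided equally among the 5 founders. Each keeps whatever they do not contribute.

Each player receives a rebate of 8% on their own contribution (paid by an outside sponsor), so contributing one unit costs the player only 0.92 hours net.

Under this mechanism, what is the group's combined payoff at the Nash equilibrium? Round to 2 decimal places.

The effective private return is (3.3/5) / 0.92 = 0.7174, which is still under 1, so the mechanism doesn't change anyone's dominant strategy: zero contribution.
At the Nash equilibrium no one contributes; group total payoff = 5 × 38 = 190.

190.00 hours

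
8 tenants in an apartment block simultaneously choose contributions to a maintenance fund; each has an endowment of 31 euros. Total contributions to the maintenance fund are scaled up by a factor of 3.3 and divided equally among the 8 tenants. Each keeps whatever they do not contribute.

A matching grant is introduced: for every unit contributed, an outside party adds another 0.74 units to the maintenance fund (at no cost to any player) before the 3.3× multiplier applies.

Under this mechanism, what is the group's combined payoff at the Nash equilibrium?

248.00 euros

The effective private return is 3.3 × 1.74 / 8 = 0.7178, which is still under 1, so the mechanism doesn't change anyone's dominant strategy: zero contribution.
Everyone keeps their endowment and the group total is 8 × 31 = 248.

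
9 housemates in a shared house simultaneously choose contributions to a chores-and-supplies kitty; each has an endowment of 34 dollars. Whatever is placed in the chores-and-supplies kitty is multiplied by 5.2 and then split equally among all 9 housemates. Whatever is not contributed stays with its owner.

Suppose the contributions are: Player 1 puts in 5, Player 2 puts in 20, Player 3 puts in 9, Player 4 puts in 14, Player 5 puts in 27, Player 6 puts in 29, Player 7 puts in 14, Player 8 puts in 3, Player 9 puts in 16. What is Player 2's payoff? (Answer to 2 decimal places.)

93.16 dollars

Total contributed: 5 + 20 + 9 + 14 + 27 + 29 + 14 + 3 + 16 = 137.
Each receives 5.2 × 137 / 9 = 79.16 from the chores-and-supplies kitty.
Player 2 keeps 34 − 20 = 14, so Player 2's payoff is 14 + 79.16 = 93.16.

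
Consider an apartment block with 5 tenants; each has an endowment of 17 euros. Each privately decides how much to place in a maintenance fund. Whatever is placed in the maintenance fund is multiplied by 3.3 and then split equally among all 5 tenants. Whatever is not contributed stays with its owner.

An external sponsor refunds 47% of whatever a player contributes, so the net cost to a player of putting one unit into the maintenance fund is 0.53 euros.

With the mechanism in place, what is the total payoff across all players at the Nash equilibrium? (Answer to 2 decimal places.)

Under the mechanism each unit contributed yields (3.3/5) / 0.53 = 1.2453 back to its contributor per unit of net cost, which exceeds 1, making full contribution the dominant choice for everyone.
At the Nash equilibrium everyone contributes 17. Group total payoff = 5 × (17 × 0.47 + 3.3 × 17) = 320.45.

320.45 euros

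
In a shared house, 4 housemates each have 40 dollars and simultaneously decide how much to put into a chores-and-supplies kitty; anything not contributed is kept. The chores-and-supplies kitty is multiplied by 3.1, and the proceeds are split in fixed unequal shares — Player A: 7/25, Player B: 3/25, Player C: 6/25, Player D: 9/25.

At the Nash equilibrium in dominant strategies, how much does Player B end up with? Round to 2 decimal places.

54.88 dollars

A player with share s gets back 3.1·s per unit contributed, so full contribution is dominant for anyone with s > 1/3.1 = 0.3226 and zero contribution is dominant for anyone below.
Player D alone (share 9/25) is above the threshold, contributing 40; the remaining 3 contribute 0. Total contributed: 40.
Player B keeps 40 and receives 3.1 × 40 × 3/25 = 14.88 from the chores-and-supplies kitty, for a payoff of 54.88.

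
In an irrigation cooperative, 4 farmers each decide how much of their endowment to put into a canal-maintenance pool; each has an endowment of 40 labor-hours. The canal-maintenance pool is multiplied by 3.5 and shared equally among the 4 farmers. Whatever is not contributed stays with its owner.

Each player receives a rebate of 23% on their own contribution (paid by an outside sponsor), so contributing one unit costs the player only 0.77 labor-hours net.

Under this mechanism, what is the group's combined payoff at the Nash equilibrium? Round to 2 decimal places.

Under the mechanism each unit contributed yields (3.5/4) / 0.77 = 1.1364 back to its contributor per unit of net cost, which exceeds 1, making full contribution the dominant choice for everyone.
At the Nash equilibrium everyone contributes 40. Group total payoff = 4 × (40 × 0.23 + 3.5 × 40) = 596.80.

596.80 labor-hours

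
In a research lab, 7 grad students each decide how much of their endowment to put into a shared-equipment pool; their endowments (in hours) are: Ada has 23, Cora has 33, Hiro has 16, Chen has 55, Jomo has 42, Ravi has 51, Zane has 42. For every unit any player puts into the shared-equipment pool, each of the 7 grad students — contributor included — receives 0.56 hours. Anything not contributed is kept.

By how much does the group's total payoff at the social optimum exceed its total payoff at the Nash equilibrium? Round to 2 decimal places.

765.04 hours

The private return per contributed unit is 0.56 < 1 for everyone, so the Nash equilibrium is zero contribution and the group total is Σ E_j = 23 + 33 + 16 + 55 + 42 + 51 + 42 = 262.
Each contributed unit returns 3.920 to the group, so the social optimum is full contribution by everyone: group total = 3.920 × 262 = 1027.04.
Efficiency loss = (3.920 − 1) × 262 = 765.04.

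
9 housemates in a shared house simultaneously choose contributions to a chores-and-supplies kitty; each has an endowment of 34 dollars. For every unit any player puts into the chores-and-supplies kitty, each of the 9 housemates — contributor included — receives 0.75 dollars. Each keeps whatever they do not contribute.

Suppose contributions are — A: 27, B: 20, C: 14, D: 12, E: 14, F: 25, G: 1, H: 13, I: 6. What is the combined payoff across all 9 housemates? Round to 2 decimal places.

Total contributed: 27 + 20 + 14 + 12 + 14 + 25 + 1 + 13 + 6 = 132; total kept: 9 × 34 − 132 = 174.
The chores-and-supplies kitty pays out 0.75 × 9 × 132 = 891.00 in aggregate.
Group total = 174 + 891.00 = 1065.00.

1065.00 dollars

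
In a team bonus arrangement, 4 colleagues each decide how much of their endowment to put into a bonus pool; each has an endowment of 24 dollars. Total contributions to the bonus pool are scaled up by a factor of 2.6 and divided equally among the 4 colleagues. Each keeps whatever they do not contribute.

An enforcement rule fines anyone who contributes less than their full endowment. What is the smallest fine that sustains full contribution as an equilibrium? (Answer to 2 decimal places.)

8.40 dollars

Given the others contribute fully, the best deviation is to contribute 0 (any partial contribution still incurs the fine and gives up units whose private return 0.6500 is below 1).
Deviating from 24 to 0 saves 24 dollars but forfeits the deviator's share of the drop in the bonus pool: 2.6/4 × 24 = 15.60.
So the deviation gain is 24 − 15.60 = 8.40, and the fine must be at least 8.40 dollars to wipe it out.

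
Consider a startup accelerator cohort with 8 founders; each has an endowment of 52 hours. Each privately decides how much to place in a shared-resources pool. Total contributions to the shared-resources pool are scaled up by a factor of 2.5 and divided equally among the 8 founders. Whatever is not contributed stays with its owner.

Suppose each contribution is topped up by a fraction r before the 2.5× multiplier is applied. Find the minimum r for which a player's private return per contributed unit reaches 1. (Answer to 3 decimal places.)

With matching at rate r, one contributed unit becomes (1 + r) in the shared-resources pool and returns 2.5 × (1 + r) / 8 to the contributor.
Setting this equal to 1: 1 + r = 8/2.5 = 3.2000.
So the minimum matching rate is r = 3.2000 − 1 = 2.200.

2.200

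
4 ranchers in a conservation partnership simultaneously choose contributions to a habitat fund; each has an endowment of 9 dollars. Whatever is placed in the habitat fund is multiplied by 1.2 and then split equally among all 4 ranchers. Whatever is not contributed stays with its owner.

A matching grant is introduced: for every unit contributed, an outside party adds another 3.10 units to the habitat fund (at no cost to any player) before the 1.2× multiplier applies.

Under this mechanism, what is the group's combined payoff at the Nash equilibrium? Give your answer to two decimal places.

177.12 dollars

Under the mechanism each unit contributed yields 1.2 × 4.10 / 4 = 1.2300 back to its contributor per unit of net cost, which exceeds 1, making full contribution the dominant choice for everyone.
So the Nash equilibrium is full contribution by all 4; the group earns 1.2 × 4.10 × 36 = 177.12.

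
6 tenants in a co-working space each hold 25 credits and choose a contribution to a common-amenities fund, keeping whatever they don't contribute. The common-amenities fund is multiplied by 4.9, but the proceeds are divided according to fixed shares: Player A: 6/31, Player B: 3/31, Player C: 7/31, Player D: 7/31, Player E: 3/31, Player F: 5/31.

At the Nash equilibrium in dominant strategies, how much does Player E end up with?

48.71 credits

For player j, contributing a unit is worthwhile iff 4.9 × (j's share) ≥ 1, i.e. iff j's share is at least 0.2041.
Player C and Player D clear that bar, contributing 25 each; the remaining 4 contribute 0. Total contributed: 50.
Player E keeps 25 and receives 4.9 × 50 × 3/31 = 23.71 from the common-amenities fund, for a payoff of 48.71.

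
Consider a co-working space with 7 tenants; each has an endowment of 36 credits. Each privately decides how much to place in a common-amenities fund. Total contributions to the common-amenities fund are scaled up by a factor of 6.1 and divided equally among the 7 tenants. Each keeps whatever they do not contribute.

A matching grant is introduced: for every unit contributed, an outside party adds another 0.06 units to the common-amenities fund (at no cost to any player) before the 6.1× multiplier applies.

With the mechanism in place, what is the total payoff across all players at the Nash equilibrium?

The effective private return is 6.1 × 1.06 / 7 = 0.9237, which is still under 1, so the mechanism doesn't change anyone's dominant strategy: zero contribution.
At the Nash equilibrium no one contributes; group total payoff = 7 × 36 = 252.

252.00 credits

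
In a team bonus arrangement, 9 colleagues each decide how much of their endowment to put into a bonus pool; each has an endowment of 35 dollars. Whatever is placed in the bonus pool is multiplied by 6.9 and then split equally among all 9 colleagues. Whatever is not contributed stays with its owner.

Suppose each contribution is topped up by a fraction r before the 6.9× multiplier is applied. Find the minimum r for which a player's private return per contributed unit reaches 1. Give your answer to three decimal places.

With matching at rate r, one contributed unit becomes (1 + r) in the bonus pool and returns 6.9 × (1 + r) / 9 to the contributor.
Setting this equal to 1: 1 + r = 9/6.9 = 1.3043.
So the minimum matching rate is r = 1.3043 − 1 = 0.304.

0.304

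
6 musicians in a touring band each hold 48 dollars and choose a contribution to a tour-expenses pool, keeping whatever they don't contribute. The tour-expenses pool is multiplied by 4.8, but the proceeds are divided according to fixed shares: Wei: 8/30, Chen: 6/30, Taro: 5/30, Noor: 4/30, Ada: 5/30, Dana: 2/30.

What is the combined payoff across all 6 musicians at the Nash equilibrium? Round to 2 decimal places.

For player j, contributing a unit is worthwhile iff 4.8 × (j's share) ≥ 1, i.e. iff j's share is at least 0.2083.
The only share above 0.2083 is Wei's 8/30, contributing 48; the remaining 5 contribute 0. Total contributed: 48.
The tour-expenses pool pays out 4.8 × 48 = 230.40 in total (split across the unequal shares, but the aggregate is all that matters for the group sum).
The 5 free-riders keep 48 each, adding 240. Group total = 240 + 230.40 = 470.40.

470.40 dollars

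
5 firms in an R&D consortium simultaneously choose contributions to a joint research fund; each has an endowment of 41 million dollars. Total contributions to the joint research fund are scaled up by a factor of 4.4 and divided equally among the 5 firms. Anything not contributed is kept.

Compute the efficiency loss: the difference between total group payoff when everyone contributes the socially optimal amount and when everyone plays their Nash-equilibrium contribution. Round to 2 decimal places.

697.00 million dollars

Each contributed unit returns 4.4/5 = 0.8800 to its contributor — below 1 — so contributing 0 is dominant for every player. At the Nash equilibrium everyone keeps their 41, and the group total is 5 × 41 = 205.
Each contributed unit returns 4.400 to the group as a whole (0.8800 to each of 5 players), which exceeds 1, so the social optimum is full contribution: group total = 4.400 × 205 = 902.00.
Efficiency loss = 902.00 − 205 = 697.00.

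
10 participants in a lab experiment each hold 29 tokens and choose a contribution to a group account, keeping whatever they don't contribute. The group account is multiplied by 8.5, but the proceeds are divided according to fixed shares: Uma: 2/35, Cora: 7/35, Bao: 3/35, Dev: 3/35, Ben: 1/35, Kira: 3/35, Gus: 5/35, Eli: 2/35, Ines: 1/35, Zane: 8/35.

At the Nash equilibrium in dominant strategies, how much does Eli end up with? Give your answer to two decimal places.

71.26 tokens

Each unit j contributes comes back to j as 8.5 × (j's share), so j prefers to contribute only if that share exceeds 1/8.5 = 0.1176; otherwise keeping the unit dominates.
Cora, Gus and Zane are above the threshold, contributing 29 each; the remaining 7 contribute 0. Total contributed: 87.
Eli keeps 29 and receives 8.5 × 87 × 2/35 = 42.26 from the group account, for a payoff of 71.26.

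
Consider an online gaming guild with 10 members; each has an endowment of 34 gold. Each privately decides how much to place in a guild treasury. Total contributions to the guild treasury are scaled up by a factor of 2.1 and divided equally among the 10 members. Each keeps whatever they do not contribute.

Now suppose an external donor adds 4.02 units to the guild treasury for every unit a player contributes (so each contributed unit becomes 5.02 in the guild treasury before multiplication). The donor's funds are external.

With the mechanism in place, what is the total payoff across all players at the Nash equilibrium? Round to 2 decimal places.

3584.28 gold

Under the mechanism each unit contributed yields 2.1 × 5.02 / 10 = 1.0542 back to its contributor per unit of net cost, which exceeds 1, making full contribution the dominant choice for everyone.
At the Nash equilibrium everyone contributes 34. Group total payoff = 2.1 × 5.02 × 340 = 3584.28.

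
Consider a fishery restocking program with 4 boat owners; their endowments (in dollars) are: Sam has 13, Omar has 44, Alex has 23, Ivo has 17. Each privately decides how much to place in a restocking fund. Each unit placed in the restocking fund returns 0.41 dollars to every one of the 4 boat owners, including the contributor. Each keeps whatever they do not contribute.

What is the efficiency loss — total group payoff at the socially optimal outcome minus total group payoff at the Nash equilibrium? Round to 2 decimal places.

The private return per contributed unit is 0.41 < 1 for everyone, so the Nash equilibrium is zero contribution and the group total is Σ E_j = 13 + 44 + 23 + 17 = 97.
Each contributed unit returns 1.640 to the group, so the social optimum is full contribution by everyone: group total = 1.640 × 97 = 159.08.
Efficiency loss = (1.640 − 1) × 97 = 62.08.

62.08 dollars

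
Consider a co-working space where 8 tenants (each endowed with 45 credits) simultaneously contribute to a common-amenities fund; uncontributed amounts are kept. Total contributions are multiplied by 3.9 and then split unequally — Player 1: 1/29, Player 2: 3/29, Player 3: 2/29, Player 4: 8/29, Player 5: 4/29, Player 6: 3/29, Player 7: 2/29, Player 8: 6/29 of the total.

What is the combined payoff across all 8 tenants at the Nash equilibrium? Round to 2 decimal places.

Each unit j contributes comes back to j as 3.9 × (j's share), so j prefers to contribute only if that share exceeds 1/3.9 = 0.2564; otherwise keeping the unit dominates.
Player 4 alone (share 8/29) is above the threshold, contributing 45; the remaining 7 contribute 0. Total contributed: 45.
The common-amenities fund pays out 3.9 × 45 = 175.50 in total (split across the unequal shares, but the aggregate is all that matters for the group sum).
The 7 free-riders keep 45 each, adding 315. Group total = 315 + 175.50 = 490.50.

490.50 credits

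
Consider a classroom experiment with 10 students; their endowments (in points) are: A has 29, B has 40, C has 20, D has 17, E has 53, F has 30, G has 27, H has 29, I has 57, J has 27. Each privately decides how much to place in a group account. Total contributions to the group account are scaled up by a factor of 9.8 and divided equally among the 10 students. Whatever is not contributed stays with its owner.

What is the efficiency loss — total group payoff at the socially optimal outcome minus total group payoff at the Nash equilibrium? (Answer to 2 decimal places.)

The private return per contributed unit is 9.8/10 = 0.9800 < 1 for every player regardless of endowment, so the Nash equilibrium is zero contribution and the group total is Σ E_j = 29 + 40 + 20 + 17 + 53 + 30 + 27 + 29 + 57 + 27 = 329.
Each contributed unit returns 9.800 to the group, so the social optimum is full contribution by everyone: group total = 9.800 × 329 = 3224.20.
Efficiency loss = (9.800 − 1) × 329 = 2895.20.

2895.20 points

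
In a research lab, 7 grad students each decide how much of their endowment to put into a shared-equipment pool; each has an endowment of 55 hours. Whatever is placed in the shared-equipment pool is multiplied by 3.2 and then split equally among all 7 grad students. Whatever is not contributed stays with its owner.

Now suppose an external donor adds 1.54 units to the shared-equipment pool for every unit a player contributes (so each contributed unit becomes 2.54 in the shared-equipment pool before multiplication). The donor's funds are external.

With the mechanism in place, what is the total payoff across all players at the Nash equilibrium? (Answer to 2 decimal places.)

With the mechanism, a contributed unit returns 3.2 × 2.54 / 7 = 1.1611 per unit of net cost to the contributor — now above 1 — so contributing fully is weakly dominant for every player.
So the Nash equilibrium is full contribution by all 7; the group earns 3.2 × 2.54 × 385 = 3129.28.

3129.28 hours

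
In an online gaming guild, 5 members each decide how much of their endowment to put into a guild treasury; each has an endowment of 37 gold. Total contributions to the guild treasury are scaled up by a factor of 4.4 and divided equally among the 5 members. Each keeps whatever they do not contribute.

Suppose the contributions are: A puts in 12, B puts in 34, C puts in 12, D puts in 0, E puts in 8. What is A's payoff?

83.08 gold

Total contributed: 12 + 34 + 12 + 0 + 8 = 66.
Each receives 4.4 × 66 / 5 = 58.08 from the guild treasury.
A keeps 37 − 12 = 25, so A's payoff is 25 + 58.08 = 83.08.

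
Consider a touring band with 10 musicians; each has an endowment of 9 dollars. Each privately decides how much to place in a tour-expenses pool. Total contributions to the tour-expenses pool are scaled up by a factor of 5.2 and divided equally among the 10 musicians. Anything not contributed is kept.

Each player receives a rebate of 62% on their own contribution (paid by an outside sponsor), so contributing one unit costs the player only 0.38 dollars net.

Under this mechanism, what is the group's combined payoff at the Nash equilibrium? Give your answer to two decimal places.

523.80 dollars

Under the mechanism each unit contributed yields (5.2/10) / 0.38 = 1.3684 back to its contributor per unit of net cost, which exceeds 1, making full contribution the dominant choice for everyone.
So the Nash equilibrium is full contribution by all 10; the group earns 10 × (9 × 0.62 + 5.2 × 9) = 523.80.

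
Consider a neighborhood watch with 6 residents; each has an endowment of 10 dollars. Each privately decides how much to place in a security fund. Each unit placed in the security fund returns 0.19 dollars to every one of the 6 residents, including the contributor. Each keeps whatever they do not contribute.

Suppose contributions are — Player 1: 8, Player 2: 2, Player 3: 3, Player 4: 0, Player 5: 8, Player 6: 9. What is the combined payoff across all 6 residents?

64.20 dollars

Total contributed: 8 + 2 + 3 + 0 + 8 + 9 = 30; total kept: 6 × 10 − 30 = 30.
The security fund pays out 0.19 × 6 × 30 = 34.20 in aggregate.
Group total = 30 + 34.20 = 64.20.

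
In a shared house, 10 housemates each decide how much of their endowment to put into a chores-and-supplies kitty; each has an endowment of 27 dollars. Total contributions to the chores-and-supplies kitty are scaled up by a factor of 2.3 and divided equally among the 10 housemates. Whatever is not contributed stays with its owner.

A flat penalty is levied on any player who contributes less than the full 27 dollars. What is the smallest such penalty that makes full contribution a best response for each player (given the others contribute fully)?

20.79 dollars

Given the others contribute fully, the best deviation is to contribute 0 (any partial contribution still incurs the fine and gives up units whose private return 0.2300 is below 1).
Deviating from 27 to 0 saves 27 dollars but forfeits the deviator's share of the drop in the chores-and-supplies kitty: 2.3/10 × 27 = 6.21.
So the deviation gain is 27 − 6.21 = 20.79, and the fine must be at least 20.79 dollars to wipe it out.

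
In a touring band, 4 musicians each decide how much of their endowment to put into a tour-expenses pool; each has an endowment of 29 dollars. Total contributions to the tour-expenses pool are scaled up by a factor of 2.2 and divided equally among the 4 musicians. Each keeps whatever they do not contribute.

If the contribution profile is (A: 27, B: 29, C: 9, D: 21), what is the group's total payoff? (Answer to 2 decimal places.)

Total contributed: 27 + 29 + 9 + 21 = 86; total kept: 4 × 29 − 86 = 30.
The tour-expenses pool pays out 2.2 × 86 = 189.20 in aggregate.
Group total = 30 + 189.20 = 219.20.

219.20 dollars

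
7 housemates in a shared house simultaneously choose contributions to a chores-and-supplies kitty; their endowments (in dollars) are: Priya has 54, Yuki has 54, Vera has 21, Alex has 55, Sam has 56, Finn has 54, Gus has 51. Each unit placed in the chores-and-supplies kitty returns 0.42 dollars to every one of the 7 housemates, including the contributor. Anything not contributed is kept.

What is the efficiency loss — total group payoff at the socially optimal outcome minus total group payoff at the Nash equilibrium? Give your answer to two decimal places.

669.30 dollars

The private return per contributed unit is 0.42 < 1 for everyone, so the Nash equilibrium is zero contribution and the group total is Σ E_j = 54 + 54 + 21 + 55 + 56 + 54 + 51 = 345.
Each contributed unit returns 2.940 to the group, so the social optimum is full contribution by everyone: group total = 2.940 × 345 = 1014.30.
Efficiency loss = (2.940 − 1) × 345 = 669.30.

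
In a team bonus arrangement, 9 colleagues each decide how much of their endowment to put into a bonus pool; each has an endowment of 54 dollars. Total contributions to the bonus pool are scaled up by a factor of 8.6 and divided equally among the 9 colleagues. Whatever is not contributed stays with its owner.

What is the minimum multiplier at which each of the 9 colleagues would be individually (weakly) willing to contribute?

A contributed unit returns (multiplier)/9 to its contributor.
This reaches 1 exactly when the multiplier is 9.

9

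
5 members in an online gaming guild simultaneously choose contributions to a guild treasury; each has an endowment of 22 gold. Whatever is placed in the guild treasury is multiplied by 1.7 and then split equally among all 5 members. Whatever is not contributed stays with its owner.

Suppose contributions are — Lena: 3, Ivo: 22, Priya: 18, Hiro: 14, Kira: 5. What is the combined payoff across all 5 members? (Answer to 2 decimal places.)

Total contributed: 3 + 22 + 18 + 14 + 5 = 62; total kept: 5 × 22 − 62 = 48.
The guild treasury pays out 1.7 × 62 = 105.40 in aggregate.
Group total = 48 + 105.40 = 153.40.

153.40 gold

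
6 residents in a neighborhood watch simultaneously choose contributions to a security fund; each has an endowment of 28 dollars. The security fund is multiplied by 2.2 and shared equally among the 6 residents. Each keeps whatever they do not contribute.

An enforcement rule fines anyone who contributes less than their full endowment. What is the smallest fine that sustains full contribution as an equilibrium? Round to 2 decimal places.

Given the others contribute fully, the best deviation is to contribute 0 (any partial contribution still incurs the fine and gives up units whose private return 0.3667 is below 1).
Deviating from 28 to 0 saves 28 dollars but forfeits the deviator's share of the drop in the security fund: 2.2/6 × 28 = 10.27.
So the deviation gain is 28 − 10.27 = 17.73, and the fine must be at least 17.73 dollars to wipe it out.

17.73 dollars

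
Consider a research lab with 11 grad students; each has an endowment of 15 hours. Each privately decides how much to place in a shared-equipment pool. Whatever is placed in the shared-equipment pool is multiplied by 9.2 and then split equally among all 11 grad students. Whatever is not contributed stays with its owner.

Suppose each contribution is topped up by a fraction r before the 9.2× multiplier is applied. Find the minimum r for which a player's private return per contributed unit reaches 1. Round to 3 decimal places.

With matching at rate r, one contributed unit becomes (1 + r) in the shared-equipment pool and returns 9.2 × (1 + r) / 11 to the contributor.
Setting this equal to 1: 1 + r = 11/9.2 = 1.1957.
So the minimum matching rate is r = 1.1957 − 1 = 0.196.

0.196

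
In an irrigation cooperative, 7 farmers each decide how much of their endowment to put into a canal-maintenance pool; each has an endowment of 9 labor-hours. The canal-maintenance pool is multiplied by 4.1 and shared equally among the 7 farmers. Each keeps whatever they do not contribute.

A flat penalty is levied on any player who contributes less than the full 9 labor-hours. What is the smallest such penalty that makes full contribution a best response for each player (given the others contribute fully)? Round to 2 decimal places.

3.73 labor-hours

Given the others contribute fully, the best deviation is to contribute 0 (any partial contribution still incurs the fine and gives up units whose private return 0.5857 is below 1).
Deviating from 9 to 0 saves 9 labor-hours but forfeits the deviator's share of the drop in the canal-maintenance pool: 4.1/7 × 9 = 5.27.
So the deviation gain is 9 − 5.27 = 3.73, and the fine must be at least 3.73 labor-hours to wipe it out.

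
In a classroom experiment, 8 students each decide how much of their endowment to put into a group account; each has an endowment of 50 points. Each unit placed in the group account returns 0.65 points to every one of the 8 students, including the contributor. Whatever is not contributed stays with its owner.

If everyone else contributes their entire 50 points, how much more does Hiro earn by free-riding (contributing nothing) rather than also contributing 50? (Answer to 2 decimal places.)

17.50 points

Switching from a contribution of 50 to 0 lets Hiro keep an extra 50 points, but lowers the group account by 50, which costs Hiro their own share of that drop: 0.65 × 50 = 32.50.
Net gain = 50 − 32.50 = 17.50. The private return per contributed unit (0.65) is below 1, so free-riding is indeed the best response regardless of what the others do.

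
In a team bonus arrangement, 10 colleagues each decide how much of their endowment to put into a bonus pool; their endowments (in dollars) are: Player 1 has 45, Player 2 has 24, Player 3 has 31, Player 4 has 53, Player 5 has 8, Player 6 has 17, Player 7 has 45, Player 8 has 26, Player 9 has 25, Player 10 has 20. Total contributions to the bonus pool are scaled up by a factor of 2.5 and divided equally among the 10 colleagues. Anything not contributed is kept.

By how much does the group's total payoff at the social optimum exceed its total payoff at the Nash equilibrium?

The private return per contributed unit is 2.5/10 = 0.2500 < 1 for every player regardless of endowment, so the Nash equilibrium is zero contribution and the group total is Σ E_j = 45 + 24 + 31 + 53 + 8 + 17 + 45 + 26 + 25 + 20 = 294.
Each contributed unit returns 2.500 to the group, so the social optimum is full contribution by everyone: group total = 2.500 × 294 = 735.00.
Efficiency loss = (2.500 − 1) × 294 = 441.00.

441.00 dollars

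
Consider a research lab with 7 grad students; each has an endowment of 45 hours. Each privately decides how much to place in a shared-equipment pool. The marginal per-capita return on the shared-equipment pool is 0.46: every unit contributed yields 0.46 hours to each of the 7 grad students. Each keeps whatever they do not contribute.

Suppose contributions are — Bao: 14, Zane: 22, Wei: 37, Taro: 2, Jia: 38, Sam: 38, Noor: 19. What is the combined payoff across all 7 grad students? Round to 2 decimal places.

692.40 hours

Total contributed: 14 + 22 + 37 + 2 + 38 + 38 + 19 = 170; total kept: 7 × 45 − 170 = 145.
The shared-equipment pool pays out 0.46 × 7 × 170 = 547.40 in aggregate.
Group total = 145 + 547.40 = 692.40.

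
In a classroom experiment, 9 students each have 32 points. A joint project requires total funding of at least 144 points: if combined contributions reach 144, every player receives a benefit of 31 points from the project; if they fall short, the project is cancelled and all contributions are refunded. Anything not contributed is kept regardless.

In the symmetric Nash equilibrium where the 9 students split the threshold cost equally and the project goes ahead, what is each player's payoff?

Equal share of the threshold: 144/9 = 16.
At this profile no one gains by cutting their contribution: any cut drops the total below 144, the project is cancelled, contributions are refunded, and the deviator ends with 32, which is less than 32 − 16 + 31 = 47. Contributing more than 16 just wastes the excess. So contributing exactly 16 is a best response.
Each player's payoff: 32 − 16 + 31 = 47.

47 points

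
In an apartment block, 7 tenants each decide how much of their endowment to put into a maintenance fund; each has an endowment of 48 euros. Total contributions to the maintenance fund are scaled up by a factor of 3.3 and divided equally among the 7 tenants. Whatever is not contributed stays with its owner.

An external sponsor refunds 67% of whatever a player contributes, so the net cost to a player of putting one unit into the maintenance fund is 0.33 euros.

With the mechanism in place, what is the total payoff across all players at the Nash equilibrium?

1333.92 euros

The effective private return per unit is now (3.3/7) / 0.33 = 1.4286 > 1, so every player's dominant strategy flips to full contribution.
At the Nash equilibrium everyone contributes 48. Group total payoff = 7 × (48 × 0.67 + 3.3 × 48) = 1333.92.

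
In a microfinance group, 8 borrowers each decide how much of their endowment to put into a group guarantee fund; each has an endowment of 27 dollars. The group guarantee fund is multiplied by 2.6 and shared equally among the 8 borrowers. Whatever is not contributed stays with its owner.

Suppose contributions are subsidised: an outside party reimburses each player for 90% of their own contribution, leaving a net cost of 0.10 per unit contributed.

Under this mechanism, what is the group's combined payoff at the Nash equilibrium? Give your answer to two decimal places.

With the mechanism, a contributed unit returns (2.6/8) / 0.10 = 3.2500 per unit of net cost to the contributor — now above 1 — so contributing fully is weakly dominant for every player.
At the Nash equilibrium everyone contributes 27. Group total payoff = 8 × (27 × 0.90 + 2.6 × 27) = 756.00.

756.00 dollars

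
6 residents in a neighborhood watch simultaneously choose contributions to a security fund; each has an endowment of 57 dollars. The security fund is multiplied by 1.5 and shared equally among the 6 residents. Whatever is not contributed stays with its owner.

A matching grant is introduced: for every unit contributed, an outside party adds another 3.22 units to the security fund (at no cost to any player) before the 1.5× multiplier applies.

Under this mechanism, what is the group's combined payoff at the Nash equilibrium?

The effective private return per unit is now 1.5 × 4.22 / 6 = 1.0550 > 1, so every player's dominant strategy flips to full contribution.
So the Nash equilibrium is full contribution by all 6; the group earns 1.5 × 4.22 × 342 = 2164.86.

2164.86 dollars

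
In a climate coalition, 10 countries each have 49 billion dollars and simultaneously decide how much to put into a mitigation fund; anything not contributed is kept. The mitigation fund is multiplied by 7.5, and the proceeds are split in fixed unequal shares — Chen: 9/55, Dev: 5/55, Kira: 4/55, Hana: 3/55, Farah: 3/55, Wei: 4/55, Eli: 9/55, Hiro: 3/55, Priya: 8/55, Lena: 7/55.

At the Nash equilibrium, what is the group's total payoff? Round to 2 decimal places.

For player j, contributing a unit is worthwhile iff 7.5 × (j's share) ≥ 1, i.e. iff j's share is at least 0.1333.
Chen, Eli and Priya clear that bar, contributing 49 each; the remaining 7 contribute 0. Total contributed: 147.
The mitigation fund pays out 7.5 × 147 = 1102.50 in total (split across the unequal shares, but the aggregate is all that matters for the group sum).
The 7 free-riders keep 49 each, adding 343. Group total = 343 + 1102.50 = 1445.50.

1445.50 billion dollars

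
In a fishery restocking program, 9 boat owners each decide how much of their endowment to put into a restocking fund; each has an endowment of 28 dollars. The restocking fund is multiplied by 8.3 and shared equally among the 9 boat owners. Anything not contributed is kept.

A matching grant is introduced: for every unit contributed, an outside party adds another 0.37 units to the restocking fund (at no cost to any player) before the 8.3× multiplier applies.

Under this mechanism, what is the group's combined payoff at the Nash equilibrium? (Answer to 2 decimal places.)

With the mechanism, a contributed unit returns 8.3 × 1.37 / 9 = 1.2634 per unit of net cost to the contributor — now above 1 — so contributing fully is weakly dominant for every player.
So the Nash equilibrium is full contribution by all 9; the group earns 8.3 × 1.37 × 252 = 2865.49.

2865.49 dollars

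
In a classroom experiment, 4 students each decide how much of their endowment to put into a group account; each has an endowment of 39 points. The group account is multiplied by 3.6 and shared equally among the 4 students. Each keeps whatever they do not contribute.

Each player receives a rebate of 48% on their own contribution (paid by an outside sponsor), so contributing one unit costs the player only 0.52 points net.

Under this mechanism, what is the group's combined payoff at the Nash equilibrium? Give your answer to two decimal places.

With the mechanism, a contributed unit returns (3.6/4) / 0.52 = 1.7308 per unit of net cost to the contributor — now above 1 — so contributing fully is weakly dominant for every player.
So the Nash equilibrium is full contribution by all 4; the group earns 4 × (39 × 0.48 + 3.6 × 39) = 636.48.

636.48 points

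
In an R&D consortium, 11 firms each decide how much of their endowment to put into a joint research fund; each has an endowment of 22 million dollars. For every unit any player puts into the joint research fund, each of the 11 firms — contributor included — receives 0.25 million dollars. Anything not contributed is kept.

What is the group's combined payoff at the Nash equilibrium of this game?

242.00 million dollars

The private return per contributed unit is 0.25 < 1, so contributing 0 is dominant for every player. At the Nash equilibrium everyone keeps their 22, and the group total is 11 × 22 = 242.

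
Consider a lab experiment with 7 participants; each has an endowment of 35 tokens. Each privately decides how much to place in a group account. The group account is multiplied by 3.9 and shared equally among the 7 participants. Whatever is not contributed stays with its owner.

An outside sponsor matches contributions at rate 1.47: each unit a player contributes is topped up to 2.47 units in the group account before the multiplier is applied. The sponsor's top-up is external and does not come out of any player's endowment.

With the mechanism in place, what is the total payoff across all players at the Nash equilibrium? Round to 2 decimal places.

The effective private return per unit is now 3.9 × 2.47 / 7 = 1.3761 > 1, so every player's dominant strategy flips to full contribution.
At the Nash equilibrium everyone contributes 35. Group total payoff = 3.9 × 2.47 × 245 = 2360.09.

2360.09 tokens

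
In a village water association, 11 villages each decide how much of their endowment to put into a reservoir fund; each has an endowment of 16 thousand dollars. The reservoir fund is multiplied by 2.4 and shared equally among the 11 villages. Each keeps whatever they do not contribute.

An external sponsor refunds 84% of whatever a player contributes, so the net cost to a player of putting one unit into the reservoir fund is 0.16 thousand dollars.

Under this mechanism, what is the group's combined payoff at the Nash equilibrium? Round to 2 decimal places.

Under the mechanism each unit contributed yields (2.4/11) / 0.16 = 1.3636 back to its contributor per unit of net cost, which exceeds 1, making full contribution the dominant choice for everyone.
So the Nash equilibrium is full contribution by all 11; the group earns 11 × (16 × 0.84 + 2.4 × 16) = 570.24.

570.24 thousand dollars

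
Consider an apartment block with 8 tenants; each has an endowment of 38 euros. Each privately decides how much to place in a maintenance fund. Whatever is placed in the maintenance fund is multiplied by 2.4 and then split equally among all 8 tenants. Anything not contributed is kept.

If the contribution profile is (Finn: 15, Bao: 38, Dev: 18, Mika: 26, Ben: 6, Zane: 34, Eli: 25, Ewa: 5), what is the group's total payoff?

Total contributed: 15 + 38 + 18 + 26 + 6 + 34 + 25 + 5 = 167; total kept: 8 × 38 − 167 = 137.
The maintenance fund pays out 2.4 × 167 = 400.80 in aggregate.
Group total = 137 + 400.80 = 537.80.

537.80 euros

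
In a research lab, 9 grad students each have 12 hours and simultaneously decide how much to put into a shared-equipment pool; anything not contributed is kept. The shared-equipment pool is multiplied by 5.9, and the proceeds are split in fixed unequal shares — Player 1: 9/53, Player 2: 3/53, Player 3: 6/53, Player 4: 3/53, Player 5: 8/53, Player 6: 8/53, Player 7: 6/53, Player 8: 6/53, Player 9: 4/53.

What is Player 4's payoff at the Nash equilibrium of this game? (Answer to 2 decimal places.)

Player j's private return per contributed unit is 5.9 × (j's share). Contributing is weakly dominant for j when that share is at least 1/5.9 = 0.1695, and contributing 0 is dominant otherwise.
Player 1 alone (share 9/53) is above the threshold, contributing 12; the remaining 8 contribute 0. Total contributed: 12.
Player 4 keeps 12 and receives 5.9 × 12 × 3/53 = 4.01 from the shared-equipment pool, for a payoff of 16.01.

16.01 hours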